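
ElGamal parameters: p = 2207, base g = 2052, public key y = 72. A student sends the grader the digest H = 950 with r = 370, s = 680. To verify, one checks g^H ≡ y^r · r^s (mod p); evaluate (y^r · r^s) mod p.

72^370 mod 2207 = 988
370^680 mod 2207 = 1416
y^r · r^s ≡ 988·1416 = 1399008 ≡ 1977 (mod 2207)

1977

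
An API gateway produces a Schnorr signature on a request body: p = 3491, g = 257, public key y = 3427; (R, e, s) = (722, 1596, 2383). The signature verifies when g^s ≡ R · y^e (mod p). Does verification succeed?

fails

g^s mod p:
Squares mod 3491: 257^1≡257, 257^2≡3211, 257^4≡1598, 257^8≡1683, 257^16≡1288, 257^32≡719, 257^64≡293, 257^128≡2065, 257^256≡1714, 257^512≡1865, 257^1024≡1189, 257^2048≡3357
2383 = 2048 + 256 + 64 + 8 + 4 + 2 + 1, so 257^2383 ≡ 3357·1714·293·1683·1598·3211·257 ≡ 2845 (mod 3491)
R · y^e mod p:
Squares mod 3491: 3427^1≡3427, 3427^2≡605, 3427^4≡2961, 3427^8≡1620, 3427^16≡2659, 3427^32≡1006, 3427^64≡3137, 3427^128≡3131, 3427^256≡433, 3427^512≡2466, 3427^1024≡3325
1596 = 1024 + 512 + 32 + 16 + 8 + 4, so 3427^1596 ≡ 3325·2466·1006·2659·1620·2961 ≡ 618 (mod 3491)
722·618 = 446196 ≡ 2839 (mod 3491)
2845 ≠ 2839; the check fails.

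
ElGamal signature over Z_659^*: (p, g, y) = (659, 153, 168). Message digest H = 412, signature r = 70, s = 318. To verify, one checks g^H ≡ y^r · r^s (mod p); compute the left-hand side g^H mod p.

462

153^2 = 23409 ≡ 344
153^4 ≡ 344^2 = 118336 ≡ 375
153^8 ≡ 375^2 = 140625 ≡ 258
153^16 ≡ 258^2 = 66564 ≡ 5
153^32 ≡ 5^2 = 25
153^64 ≡ 25^2 = 625
153^128 ≡ 625^2 = 390625 ≡ 497
153^256 ≡ 497^2 = 247009 ≡ 543
412 = 256 + 128 + 16 + 8 + 4, so 153^412 ≡ 543·497·5·258·375 ≡ 462 (mod 659)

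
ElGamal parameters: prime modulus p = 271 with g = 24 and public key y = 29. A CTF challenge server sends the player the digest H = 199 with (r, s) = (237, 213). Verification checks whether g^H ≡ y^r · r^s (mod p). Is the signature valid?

Left side g^H mod p:
Squares mod 271: 24^1≡24, 24^2≡34, 24^4≡72, 24^8≡35, 24^16≡141, 24^32≡98, 24^64≡119, 24^128≡69
199 = 128 + 64 + 4 + 2 + 1, so 24^199 ≡ 69·119·72·34·24 ≡ 152 (mod 271)
Right side y^r · r^s mod p:
Squares mod 271: 29^1≡29, 29^2≡28, 29^4≡242, 29^8≡28, 29^16≡242, 29^32≡28, 29^64≡242, 29^128≡28
237 = 128 + 64 + 32 + 8 + 4 + 1, so 29^237 ≡ 28·242·28·28·242·29 ≡ 270 (mod 271)
Squares mod 271: 237^1≡237, 237^2≡72, 237^4≡35, 237^8≡141, 237^16≡98, 237^32≡119, 237^64≡69, 237^128≡154
213 = 128 + 64 + 16 + 4 + 1, so 237^213 ≡ 154·69·98·35·237 ≡ 19 (mod 271)
270·19 = 5130 ≡ 252 (mod 271)
152 ≠ 252, so verification fails.

invalid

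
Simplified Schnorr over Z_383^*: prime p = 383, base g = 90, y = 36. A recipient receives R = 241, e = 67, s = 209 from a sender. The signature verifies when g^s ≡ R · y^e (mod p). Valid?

no

g^s mod p:
90^2 = 8100 ≡ 57
90^4 ≡ 57^2 = 3249 ≡ 185
90^8 ≡ 185^2 = 34225 ≡ 138
90^16 ≡ 138^2 = 19044 ≡ 277
90^32 ≡ 277^2 = 76729 ≡ 129
90^64 ≡ 129^2 = 16641 ≡ 172
90^128 ≡ 172^2 = 29584 ≡ 93
209 = 128 + 64 + 16 + 1, so 90^209 ≡ 93·172·277·90 ≡ 297 (mod 383)
R · y^e mod p:
36^2 = 1296 ≡ 147
36^4 ≡ 147^2 = 21609 ≡ 161
36^8 ≡ 161^2 = 25921 ≡ 260
36^16 ≡ 260^2 = 67600 ≡ 192
36^32 ≡ 192^2 = 36864 ≡ 96
36^64 ≡ 96^2 = 9216 ≡ 24
67 = 64 + 2 + 1, so 36^67 ≡ 24·147·36 ≡ 235 (mod 383)
241·235 = 56635 ≡ 334 (mod 383)
297 ≠ 334; the check fails.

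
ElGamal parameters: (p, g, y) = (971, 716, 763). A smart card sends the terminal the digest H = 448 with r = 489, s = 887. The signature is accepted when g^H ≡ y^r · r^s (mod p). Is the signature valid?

Left side g^H mod p:
Squares mod 971: 716^1≡716, 716^2≡939, 716^4≡53, 716^8≡867, 716^16≡135, 716^32≡747, 716^64≡655, 716^128≡814, 716^256≡374
448 = 256 + 128 + 64, so 716^448 ≡ 374·814·655 ≡ 49 (mod 971)
Right side y^r · r^s mod p:
Squares mod 971: 763^1≡763, 763^2≡540, 763^4≡300, 763^8≡668, 763^16≡535, 763^32≡751, 763^64≡821, 763^128≡167, 763^256≡701
489 = 256 + 128 + 64 + 32 + 8 + 1, so 763^489 ≡ 701·167·821·751·668·763 ≡ 671 (mod 971)
Squares mod 971: 489^1≡489, 489^2≡255, 489^4≡939, 489^8≡53, 489^16≡867, 489^32≡135, 489^64≡747, 489^128≡655, 489^256≡814, 489^512≡374
887 = 512 + 256 + 64 + 32 + 16 + 4 + 2 + 1, so 489^887 ≡ 374·814·747·135·867·939·255·489 ≡ 385 (mod 971)
671·385 = 258335 ≡ 49 (mod 971)
49 ≡ 49 (mod 971), so the signature is genuine.

valid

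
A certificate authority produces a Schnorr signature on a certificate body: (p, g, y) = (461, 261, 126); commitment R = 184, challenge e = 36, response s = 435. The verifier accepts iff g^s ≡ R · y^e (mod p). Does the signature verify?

g^s mod p:
261^2 = 68121 ≡ 354
261^4 ≡ 354^2 = 125316 ≡ 385
261^8 ≡ 385^2 = 148225 ≡ 244
261^16 ≡ 244^2 = 59536 ≡ 67
261^32 ≡ 67^2 = 4489 ≡ 340
261^64 ≡ 340^2 = 115600 ≡ 350
261^128 ≡ 350^2 = 122500 ≡ 335
261^256 ≡ 335^2 = 112225 ≡ 202
435 = 256 + 128 + 32 + 16 + 2 + 1, so 261^435 ≡ 202·335·340·67·354·261 ≡ 179 (mod 461)
R · y^e mod p:
126^2 = 15876 ≡ 202
126^4 ≡ 202^2 = 40804 ≡ 236
126^8 ≡ 236^2 = 55696 ≡ 376
126^16 ≡ 376^2 = 141376 ≡ 310
126^32 ≡ 310^2 = 96100 ≡ 212
36 = 32 + 4, so 126^36 ≡ 212·236 ≡ 244 (mod 461)
184·244 = 44896 ≡ 179 (mod 461)
179 ≡ 179 (mod 461); signature holds.

verifies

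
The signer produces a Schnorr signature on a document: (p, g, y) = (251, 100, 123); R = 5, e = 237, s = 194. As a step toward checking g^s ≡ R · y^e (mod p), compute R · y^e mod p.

201

123^2 = 15129 ≡ 69
123^4 ≡ 69^2 = 4761 ≡ 243
123^8 ≡ 243^2 = 59049 ≡ 64
123^16 ≡ 64^2 = 4096 ≡ 80
123^32 ≡ 80^2 = 6400 ≡ 125
123^64 ≡ 125^2 = 15625 ≡ 63
123^128 ≡ 63^2 = 3969 ≡ 204
237 = 128 + 64 + 32 + 8 + 4 + 1, so 123^237 ≡ 204·63·125·64·243·123 ≡ 241 (mod 251)
R · y^e ≡ 5·241 = 1205 ≡ 201 (mod 251)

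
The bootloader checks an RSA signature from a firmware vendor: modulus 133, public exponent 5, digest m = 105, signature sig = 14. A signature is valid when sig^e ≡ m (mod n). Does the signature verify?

sig^2 ≡ 14^2 = 196 ≡ 63
sig^4 ≡ 63^2 = 3969 ≡ 112
5 = 4 + 1, so sig^5 ≡ 112·14 ≡ 105 (mod 133)
105 = m, so the signature checks out.

verifies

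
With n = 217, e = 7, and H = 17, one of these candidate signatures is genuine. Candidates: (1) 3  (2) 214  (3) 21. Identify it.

1

Candidate 1: Squares mod 217: 3^1≡3, 3^2≡9, 3^4≡81; 7 = 4 + 2 + 1, so 3^7 ≡ 81·9·3 ≡ 17 (mod 217)
  → matches H = 17
Candidate 2: Squares mod 217: 214^1≡214, 214^2≡9, 214^4≡81; 7 = 4 + 2 + 1, so 214^7 ≡ 81·9·214 ≡ 200 (mod 217)
Candidate 3: Squares mod 217: 21^1≡21, 21^2≡7, 21^4≡49; 7 = 4 + 2 + 1, so 21^7 ≡ 49·7·21 ≡ 42 (mod 217)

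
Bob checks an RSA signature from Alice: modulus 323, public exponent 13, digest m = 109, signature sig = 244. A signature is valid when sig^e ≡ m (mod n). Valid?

sig^13 mod 323 = 214
sig^13 mod 323 = 214, but m = 109.

no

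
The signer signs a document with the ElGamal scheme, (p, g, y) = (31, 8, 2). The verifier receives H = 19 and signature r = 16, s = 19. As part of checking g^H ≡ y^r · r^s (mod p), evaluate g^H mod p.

4

8^2 = 64 ≡ 2
8^4 ≡ 2^2 = 4
8^8 ≡ 4^2 = 16
8^16 ≡ 16^2 = 256 ≡ 8
19 = 16 + 2 + 1, so 8^19 ≡ 8·2·8 ≡ 4 (mod 31)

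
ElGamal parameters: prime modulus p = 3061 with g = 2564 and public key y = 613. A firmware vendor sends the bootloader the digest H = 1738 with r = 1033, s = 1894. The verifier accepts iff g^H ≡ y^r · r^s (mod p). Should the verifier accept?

reject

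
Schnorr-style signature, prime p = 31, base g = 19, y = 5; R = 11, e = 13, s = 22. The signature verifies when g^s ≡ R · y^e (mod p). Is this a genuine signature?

forged

g^s mod p:
19^2 = 361 ≡ 20
19^4 ≡ 20^2 = 400 ≡ 28
19^8 ≡ 28^2 = 784 ≡ 9
19^16 ≡ 9^2 = 81 ≡ 19
22 = 16 + 4 + 2, so 19^22 ≡ 19·28·20 ≡ 7 (mod 31)
R · y^e mod p:
5^2 = 25
5^4 ≡ 25^2 = 625 ≡ 5
5^8 ≡ 5^2 = 25
13 = 8 + 4 + 1, so 5^13 ≡ 25·5·5 ≡ 5 (mod 31)
11·5 = 55 ≡ 24 (mod 31)
7 ≠ 24; the check fails.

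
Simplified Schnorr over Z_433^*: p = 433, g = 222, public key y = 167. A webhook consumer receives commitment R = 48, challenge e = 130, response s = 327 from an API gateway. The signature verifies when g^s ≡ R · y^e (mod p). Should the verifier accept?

g^s mod p:
222^2 = 49284 ≡ 355
222^4 ≡ 355^2 = 126025 ≡ 22
222^8 ≡ 22^2 = 484 ≡ 51
222^16 ≡ 51^2 = 2601 ≡ 3
222^32 ≡ 3^2 = 9
222^64 ≡ 9^2 = 81
222^128 ≡ 81^2 = 6561 ≡ 66
222^256 ≡ 66^2 = 4356 ≡ 26
327 = 256 + 64 + 4 + 2 + 1, so 222^327 ≡ 26·81·22·355·222 ≡ 4 (mod 433)
R · y^e mod p:
167^2 = 27889 ≡ 177
167^4 ≡ 177^2 = 31329 ≡ 153
167^8 ≡ 153^2 = 23409 ≡ 27
167^16 ≡ 27^2 = 729 ≡ 296
167^32 ≡ 296^2 = 87616 ≡ 150
167^64 ≡ 150^2 = 22500 ≡ 417
167^128 ≡ 417^2 = 173889 ≡ 256
130 = 128 + 2, so 167^130 ≡ 256·177 ≡ 280 (mod 433)
48·280 = 13440 ≡ 17 (mod 433)
4 ≠ 17; the check fails.

reject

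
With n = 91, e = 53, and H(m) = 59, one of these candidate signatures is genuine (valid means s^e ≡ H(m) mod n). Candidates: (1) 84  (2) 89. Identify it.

Candidate 1: 84^53 mod 91 = 28
Candidate 2: 89^53 mod 91 = 59
  → matches H(m) = 59

2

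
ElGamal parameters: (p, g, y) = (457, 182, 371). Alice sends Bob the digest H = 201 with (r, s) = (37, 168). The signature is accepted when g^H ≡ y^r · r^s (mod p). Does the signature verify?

does not verify

Left side g^H mod p:
Squares mod 457: 182^1≡182, 182^2≡220, 182^4≡415, 182^8≡393, 182^16≡440, 182^32≡289, 182^64≡347, 182^128≡218
201 = 128 + 64 + 8 + 1, so 182^201 ≡ 218·347·393·182 ≡ 183 (mod 457)
Right side y^r · r^s mod p:
Squares mod 457: 371^1≡371, 371^2≡84, 371^4≡201, 371^8≡185, 371^16≡407, 371^32≡215
37 = 32 + 4 + 1, so 371^37 ≡ 215·201·371 ≡ 291 (mod 457)
Squares mod 457: 37^1≡37, 37^2≡455, 37^4≡4, 37^8≡16, 37^16≡256, 37^32≡185, 37^64≡407, 37^128≡215
168 = 128 + 32 + 8, so 37^168 ≡ 215·185·16 ≡ 256 (mod 457)
291·256 = 74496 ≡ 5 (mod 457)
183 ≠ 5, so verification fails.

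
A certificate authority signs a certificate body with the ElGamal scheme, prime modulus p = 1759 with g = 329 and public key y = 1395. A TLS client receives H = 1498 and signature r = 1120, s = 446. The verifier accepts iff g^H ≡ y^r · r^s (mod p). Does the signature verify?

does not verify

Left side g^H mod p:
329^2 = 108241 ≡ 942
329^4 ≡ 942^2 = 887364 ≡ 828
329^8 ≡ 828^2 = 685584 ≡ 1333
329^16 ≡ 1333^2 = 1776889 ≡ 299
329^32 ≡ 299^2 = 89401 ≡ 1451
329^64 ≡ 1451^2 = 2105401 ≡ 1637
329^128 ≡ 1637^2 = 2679769 ≡ 812
329^256 ≡ 812^2 = 659344 ≡ 1478
329^512 ≡ 1478^2 = 2184484 ≡ 1565
329^1024 ≡ 1565^2 = 2449225 ≡ 697
1498 = 1024 + 256 + 128 + 64 + 16 + 8 + 2, so 329^1498 ≡ 697·1478·812·1637·299·1333·942 ≡ 1169 (mod 1759)
Right side y^r · r^s mod p:
1395^2 = 1946025 ≡ 571
1395^4 ≡ 571^2 = 326041 ≡ 626
1395^8 ≡ 626^2 = 391876 ≡ 1378
1395^16 ≡ 1378^2 = 1898884 ≡ 923
1395^32 ≡ 923^2 = 851929 ≡ 573
1395^64 ≡ 573^2 = 328329 ≡ 1155
1395^128 ≡ 1155^2 = 1334025 ≡ 703
1395^256 ≡ 703^2 = 494209 ≡ 1689
1395^512 ≡ 1689^2 = 2852721 ≡ 1382
1395^1024 ≡ 1382^2 = 1909924 ≡ 1409
1120 = 1024 + 64 + 32, so 1395^1120 ≡ 1409·1155·573 ≡ 424 (mod 1759)
1120^2 = 1254400 ≡ 233
1120^4 ≡ 233^2 = 54289 ≡ 1519
1120^8 ≡ 1519^2 = 2307361 ≡ 1312
1120^16 ≡ 1312^2 = 1721344 ≡ 1042
1120^32 ≡ 1042^2 = 1085764 ≡ 461
1120^64 ≡ 461^2 = 212521 ≡ 1441
1120^128 ≡ 1441^2 = 2076481 ≡ 861
1120^256 ≡ 861^2 = 741321 ≡ 782
446 = 256 + 128 + 32 + 16 + 8 + 4 + 2, so 1120^446 ≡ 782·861·461·1042·1312·1519·233 ≡ 524 (mod 1759)
424·524 = 222176 ≡ 542 (mod 1759)
1169 ≠ 542, so verification fails.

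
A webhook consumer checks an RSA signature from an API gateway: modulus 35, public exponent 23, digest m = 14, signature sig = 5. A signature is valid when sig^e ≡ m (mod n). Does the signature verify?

sig^2 ≡ 5^2 = 25
sig^4 ≡ 25^2 = 625 ≡ 30
sig^8 ≡ 30^2 = 900 ≡ 25
sig^16 ≡ 25^2 = 625 ≡ 30
23 = 16 + 4 + 2 + 1, so sig^23 ≡ 30·30·25·5 ≡ 10 (mod 35)
The recovered value 10 does not match the digest 14.

does not verify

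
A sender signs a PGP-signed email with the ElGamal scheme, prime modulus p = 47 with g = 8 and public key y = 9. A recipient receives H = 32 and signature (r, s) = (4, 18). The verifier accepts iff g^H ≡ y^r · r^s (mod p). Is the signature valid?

valid

Left side g^H mod p:
Squares mod 47: 8^1≡8, 8^2≡17, 8^4≡7, 8^8≡2, 8^16≡4, 8^32≡16
8^32 ≡ 16 (mod 47)
Right side y^r · r^s mod p:
Squares mod 47: 9^1≡9, 9^2≡34, 9^4≡28
9^4 ≡ 28 (mod 47)
Squares mod 47: 4^1≡4, 4^2≡16, 4^4≡21, 4^8≡18, 4^16≡42
18 = 16 + 2, so 4^18 ≡ 42·16 ≡ 14 (mod 47)
28·14 = 392 ≡ 16 (mod 47)
16 ≡ 16 (mod 47), so the signature is genuine.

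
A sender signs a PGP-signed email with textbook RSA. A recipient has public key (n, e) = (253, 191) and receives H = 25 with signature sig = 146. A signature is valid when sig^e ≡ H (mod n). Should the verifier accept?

sig^2 ≡ 146^2 = 21316 ≡ 64
sig^4 ≡ 64^2 = 4096 ≡ 48
sig^8 ≡ 48^2 = 2304 ≡ 27
sig^16 ≡ 27^2 = 729 ≡ 223
sig^32 ≡ 223^2 = 49729 ≡ 141
sig^64 ≡ 141^2 = 19881 ≡ 147
sig^128 ≡ 147^2 = 21609 ≡ 104
191 = 128 + 32 + 16 + 8 + 4 + 2 + 1, so sig^191 ≡ 104·141·223·27·48·64·146 ≡ 25 (mod 253)
sig^191 mod 253 = 25 matches H.

accept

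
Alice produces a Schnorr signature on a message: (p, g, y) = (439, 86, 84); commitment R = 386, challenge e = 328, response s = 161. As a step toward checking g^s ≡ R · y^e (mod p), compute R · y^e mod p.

359

84^2 = 7056 ≡ 32
84^4 ≡ 32^2 = 1024 ≡ 146
84^8 ≡ 146^2 = 21316 ≡ 244
84^16 ≡ 244^2 = 59536 ≡ 271
84^32 ≡ 271^2 = 73441 ≡ 128
84^64 ≡ 128^2 = 16384 ≡ 141
84^128 ≡ 141^2 = 19881 ≡ 126
84^256 ≡ 126^2 = 15876 ≡ 72
328 = 256 + 64 + 8, so 84^328 ≡ 72·141·244 ≡ 250 (mod 439)
R · y^e ≡ 386·250 = 96500 ≡ 359 (mod 439)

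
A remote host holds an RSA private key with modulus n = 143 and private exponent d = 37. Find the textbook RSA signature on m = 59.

137

Squares mod 143: m^1≡59, m^2≡49, m^4≡113, m^8≡42, m^16≡48, m^32≡16
37 = 32 + 4 + 1, so m^37 ≡ 16·113·59 ≡ 137 (mod 143)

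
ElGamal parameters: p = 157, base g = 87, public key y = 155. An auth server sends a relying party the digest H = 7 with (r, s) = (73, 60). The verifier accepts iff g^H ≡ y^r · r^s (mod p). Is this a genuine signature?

forged

Left side g^H mod p:
87^2 = 7569 ≡ 33
87^4 ≡ 33^2 = 1089 ≡ 147
7 = 4 + 2 + 1, so 87^7 ≡ 147·33·87 ≡ 21 (mod 157)
Right side y^r · r^s mod p:
155^2 = 24025 ≡ 4
155^4 ≡ 4^2 = 16
155^8 ≡ 16^2 = 256 ≡ 99
155^16 ≡ 99^2 = 9801 ≡ 67
155^32 ≡ 67^2 = 4489 ≡ 93
155^64 ≡ 93^2 = 8649 ≡ 14
73 = 64 + 8 + 1, so 155^73 ≡ 14·99·155 ≡ 54 (mod 157)
73^2 = 5329 ≡ 148
73^4 ≡ 148^2 = 21904 ≡ 81
73^8 ≡ 81^2 = 6561 ≡ 124
73^16 ≡ 124^2 = 15376 ≡ 147
73^32 ≡ 147^2 = 21609 ≡ 100
60 = 32 + 16 + 8 + 4, so 73^60 ≡ 100·147·124·81 ≡ 75 (mod 157)
54·75 = 4050 ≡ 125 (mod 157)
21 ≠ 125, so verification fails.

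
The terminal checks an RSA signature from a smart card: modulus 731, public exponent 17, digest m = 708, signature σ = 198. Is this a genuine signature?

genuine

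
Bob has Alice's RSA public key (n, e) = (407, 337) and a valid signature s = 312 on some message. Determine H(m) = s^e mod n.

s^337 mod 407 = 379

379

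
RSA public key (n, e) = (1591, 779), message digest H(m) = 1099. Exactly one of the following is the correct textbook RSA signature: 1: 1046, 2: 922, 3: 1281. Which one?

1

Candidate 1: Squares mod 1591: 1046^1≡1046, 1046^2≡1099, 1046^4≡232, 1046^8≡1321, 1046^16≡1305, 1046^32≡655, 1046^64≡1046, 1046^128≡1099, 1046^256≡232, 1046^512≡1321; 779 = 512 + 256 + 8 + 2 + 1, so 1046^779 ≡ 1321·232·1321·1099·1046 ≡ 1099 (mod 1591)
  → matches H(m) = 1099
Candidate 2: Squares mod 1591: 922^1≡922, 922^2≡490, 922^4≡1450, 922^8≡789, 922^16≡440, 922^32≡1089, 922^64≡626, 922^128≡490, 922^256≡1450, 922^512≡789; 779 = 512 + 256 + 8 + 2 + 1, so 922^779 ≡ 789·1450·789·490·922 ≡ 1015 (mod 1591)
Candidate 3: Squares mod 1591: 1281^1≡1281, 1281^2≡640, 1281^4≡713, 1281^8≡840, 1281^16≡787, 1281^32≡470, 1281^64≡1342, 1281^128≡1543, 1281^256≡713, 1281^512≡840; 779 = 512 + 256 + 8 + 2 + 1, so 1281^779 ≡ 840·713·840·640·1281 ≡ 177 (mod 1591)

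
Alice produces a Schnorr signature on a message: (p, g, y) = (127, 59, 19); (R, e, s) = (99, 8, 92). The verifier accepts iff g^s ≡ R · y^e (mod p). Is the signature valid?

valid

g^s mod p:
Squares mod 127: 59^1≡59, 59^2≡52, 59^4≡37, 59^8≡99, 59^16≡22, 59^32≡103, 59^64≡68
92 = 64 + 16 + 8 + 4, so 59^92 ≡ 68·22·99·37 ≡ 52 (mod 127)
R · y^e mod p:
Squares mod 127: 19^1≡19, 19^2≡107, 19^4≡19, 19^8≡107
19^8 ≡ 107 (mod 127)
99·107 = 10593 ≡ 52 (mod 127)
52 ≡ 52 (mod 127); signature holds.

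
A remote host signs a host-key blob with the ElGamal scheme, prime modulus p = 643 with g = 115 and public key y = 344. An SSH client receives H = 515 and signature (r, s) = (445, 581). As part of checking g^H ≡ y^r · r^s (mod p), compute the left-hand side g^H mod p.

348

115^515 mod 643 = 348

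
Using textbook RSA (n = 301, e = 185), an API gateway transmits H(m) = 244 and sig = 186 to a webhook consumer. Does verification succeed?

sig^2 ≡ 186^2 = 34596 ≡ 282
sig^4 ≡ 282^2 = 79524 ≡ 60
sig^8 ≡ 60^2 = 3600 ≡ 289
sig^16 ≡ 289^2 = 83521 ≡ 144
sig^32 ≡ 144^2 = 20736 ≡ 268
sig^64 ≡ 268^2 = 71824 ≡ 186
sig^128 ≡ 186^2 = 34596 ≡ 282
185 = 128 + 32 + 16 + 8 + 1, so sig^185 ≡ 282·268·144·289·186 ≡ 296 (mod 301)
The recovered value 296 does not match the digest 244.

fails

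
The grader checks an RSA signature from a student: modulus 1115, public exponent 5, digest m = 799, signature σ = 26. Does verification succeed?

fails

σ^2 ≡ 26^2 = 676
σ^4 ≡ 676^2 = 456976 ≡ 941
5 = 4 + 1, so σ^5 ≡ 941·26 ≡ 1051 (mod 1115)
σ^5 mod 1115 = 1051, but m = 799.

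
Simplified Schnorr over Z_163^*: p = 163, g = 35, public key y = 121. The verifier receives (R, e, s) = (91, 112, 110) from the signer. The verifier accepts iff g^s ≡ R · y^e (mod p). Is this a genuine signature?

genuine

g^s mod p:
35^2 = 1225 ≡ 84
35^4 ≡ 84^2 = 7056 ≡ 47
35^8 ≡ 47^2 = 2209 ≡ 90
35^16 ≡ 90^2 = 8100 ≡ 113
35^32 ≡ 113^2 = 12769 ≡ 55
35^64 ≡ 55^2 = 3025 ≡ 91
110 = 64 + 32 + 8 + 4 + 2, so 35^110 ≡ 91·55·90·47·84 ≡ 145 (mod 163)
R · y^e mod p:
121^2 = 14641 ≡ 134
121^4 ≡ 134^2 = 17956 ≡ 26
121^8 ≡ 26^2 = 676 ≡ 24
121^16 ≡ 24^2 = 576 ≡ 87
121^32 ≡ 87^2 = 7569 ≡ 71
121^64 ≡ 71^2 = 5041 ≡ 151
112 = 64 + 32 + 16, so 121^112 ≡ 151·71·87 ≡ 41 (mod 163)
91·41 = 3731 ≡ 145 (mod 163)
145 ≡ 145 (mod 163); signature holds.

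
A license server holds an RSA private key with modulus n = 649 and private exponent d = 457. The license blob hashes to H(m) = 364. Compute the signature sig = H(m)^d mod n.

276

(H(m))^2 ≡ 364^2 = 132496 ≡ 100
(H(m))^4 ≡ 100^2 = 10000 ≡ 265
(H(m))^8 ≡ 265^2 = 70225 ≡ 133
(H(m))^16 ≡ 133^2 = 17689 ≡ 166
(H(m))^32 ≡ 166^2 = 27556 ≡ 298
(H(m))^64 ≡ 298^2 = 88804 ≡ 540
(H(m))^128 ≡ 540^2 = 291600 ≡ 199
(H(m))^256 ≡ 199^2 = 39601 ≡ 12
457 = 256 + 128 + 64 + 8 + 1, so (H(m))^457 ≡ 12·199·540·133·364 ≡ 276 (mod 649)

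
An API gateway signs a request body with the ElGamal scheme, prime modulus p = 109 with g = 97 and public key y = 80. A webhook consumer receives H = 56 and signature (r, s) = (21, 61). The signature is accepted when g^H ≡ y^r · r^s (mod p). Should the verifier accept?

Left side g^H mod p:
Squares mod 109: 97^1≡97, 97^2≡35, 97^4≡26, 97^8≡22, 97^16≡48, 97^32≡15
56 = 32 + 16 + 8, so 97^56 ≡ 15·48·22 ≡ 35 (mod 109)
Right side y^r · r^s mod p:
Squares mod 109: 80^1≡80, 80^2≡78, 80^4≡89, 80^8≡73, 80^16≡97
21 = 16 + 4 + 1, so 80^21 ≡ 97·89·80 ≡ 16 (mod 109)
Squares mod 109: 21^1≡21, 21^2≡5, 21^4≡25, 21^8≡80, 21^16≡78, 21^32≡89
61 = 32 + 16 + 8 + 4 + 1, so 21^61 ≡ 89·78·80·25·21 ≡ 9 (mod 109)
16·9 = 144 ≡ 35 (mod 109)
35 ≡ 35 (mod 109), so the signature is genuine.

accept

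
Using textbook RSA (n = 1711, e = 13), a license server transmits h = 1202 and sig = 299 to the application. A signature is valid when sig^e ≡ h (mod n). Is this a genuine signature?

genuine

sig^2 ≡ 299^2 = 89401 ≡ 429
sig^4 ≡ 429^2 = 184041 ≡ 964
sig^8 ≡ 964^2 = 929296 ≡ 223
13 = 8 + 4 + 1, so sig^13 ≡ 223·964·299 ≡ 1202 (mod 1711)
Since 1202 equals the digest 1202, verification succeeds.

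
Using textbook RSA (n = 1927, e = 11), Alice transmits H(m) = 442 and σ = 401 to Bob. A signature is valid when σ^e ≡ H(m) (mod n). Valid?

no

Squares mod 1927: σ^1≡401, σ^2≡860, σ^4≡1559, σ^8≡534
11 = 8 + 2 + 1, so σ^11 ≡ 534·860·401 ≡ 1485 (mod 1927)
1485 ≠ 442, so verification fails.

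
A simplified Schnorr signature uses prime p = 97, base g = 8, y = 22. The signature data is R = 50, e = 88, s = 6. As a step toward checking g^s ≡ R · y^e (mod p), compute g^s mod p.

50

8^2 = 64
8^4 ≡ 64^2 = 4096 ≡ 22
6 = 4 + 2, so 8^6 ≡ 22·64 ≡ 50 (mod 97)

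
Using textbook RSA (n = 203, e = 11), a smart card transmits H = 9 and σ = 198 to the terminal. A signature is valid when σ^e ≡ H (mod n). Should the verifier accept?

Squares mod 203: σ^1≡198, σ^2≡25, σ^4≡16, σ^8≡53
11 = 8 + 2 + 1, so σ^11 ≡ 53·25·198 ≡ 74 (mod 203)
74 ≠ 9, so verification fails.

reject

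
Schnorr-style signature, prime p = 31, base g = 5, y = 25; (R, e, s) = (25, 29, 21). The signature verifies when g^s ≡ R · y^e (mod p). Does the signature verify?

verifies

g^s mod p:
Squares mod 31: 5^1≡5, 5^2≡25, 5^4≡5, 5^8≡25, 5^16≡5
21 = 16 + 4 + 1, so 5^21 ≡ 5·5·5 ≡ 1 (mod 31)
R · y^e mod p:
Squares mod 31: 25^1≡25, 25^2≡5, 25^4≡25, 25^8≡5, 25^16≡25
29 = 16 + 8 + 4 + 1, so 25^29 ≡ 25·5·25·25 ≡ 5 (mod 31)
25·5 = 125 ≡ 1 (mod 31)
1 ≡ 1 (mod 31); signature holds.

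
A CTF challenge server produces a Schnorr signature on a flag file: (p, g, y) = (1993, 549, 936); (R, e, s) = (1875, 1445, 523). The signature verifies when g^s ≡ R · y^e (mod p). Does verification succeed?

g^s mod p:
Squares mod 1993: 549^1≡549, 549^2≡458, 549^4≡499, 549^8≡1869, 549^16≡1425, 549^32≡1751, 549^64≡767, 549^128≡354, 549^256≡1750, 549^512≡1252
523 = 512 + 8 + 2 + 1, so 549^523 ≡ 1252·1869·458·549 ≡ 975 (mod 1993)
R · y^e mod p:
Squares mod 1993: 936^1≡936, 936^2≡1169, 936^4≡1356, 936^8≡1190, 936^16≡1070, 936^32≡918, 936^64≡1678, 936^128≡1568, 936^256≡1255, 936^512≡555, 936^1024≡1103
1445 = 1024 + 256 + 128 + 32 + 4 + 1, so 936^1445 ≡ 1103·1255·1568·918·1356·936 ≡ 1198 (mod 1993)
1875·1198 = 2246250 ≡ 139 (mod 1993)
975 ≠ 139; the check fails.

fails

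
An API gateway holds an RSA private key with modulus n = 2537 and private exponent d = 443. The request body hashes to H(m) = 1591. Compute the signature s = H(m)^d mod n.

1849

(H(m))^2 ≡ 1591^2 = 2531281 ≡ 1892
(H(m))^4 ≡ 1892^2 = 3579664 ≡ 2494
(H(m))^8 ≡ 2494^2 = 6220036 ≡ 1849
(H(m))^16 ≡ 1849^2 = 3418801 ≡ 1462
(H(m))^32 ≡ 1462^2 = 2137444 ≡ 1290
(H(m))^64 ≡ 1290^2 = 1664100 ≡ 2365
(H(m))^128 ≡ 2365^2 = 5593225 ≡ 1677
(H(m))^256 ≡ 1677^2 = 2812329 ≡ 1333
443 = 256 + 128 + 32 + 16 + 8 + 2 + 1, so (H(m))^443 ≡ 1333·1677·1290·1462·1849·1892·1591 ≡ 1849 (mod 2537)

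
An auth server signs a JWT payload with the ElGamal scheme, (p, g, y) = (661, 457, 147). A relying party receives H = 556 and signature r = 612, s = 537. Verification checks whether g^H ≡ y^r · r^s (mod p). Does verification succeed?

fails

Left side g^H mod p:
457^556 mod 661 = 147
Right side y^r · r^s mod p:
147^612 mod 661 = 612
612^537 mod 661 = 68
612·68 = 41616 ≡ 634 (mod 661)
147 ≠ 634, so verification fails.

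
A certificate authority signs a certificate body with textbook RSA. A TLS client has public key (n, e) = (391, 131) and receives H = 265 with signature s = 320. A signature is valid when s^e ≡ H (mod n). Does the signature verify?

s^131 mod 391 = 126
126 ≠ 265, so verification fails.

does not verify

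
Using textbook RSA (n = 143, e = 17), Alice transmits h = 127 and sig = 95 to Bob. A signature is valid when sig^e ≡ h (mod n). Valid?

yes

Squares mod 143: sig^1≡95, sig^2≡16, sig^4≡113, sig^8≡42, sig^16≡48
17 = 16 + 1, so sig^17 ≡ 48·95 ≡ 127 (mod 143)
127 = h, so the signature checks out.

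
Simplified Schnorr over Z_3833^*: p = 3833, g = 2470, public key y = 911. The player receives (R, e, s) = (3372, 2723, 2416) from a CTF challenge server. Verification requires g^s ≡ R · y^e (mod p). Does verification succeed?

g^s mod p:
Squares mod 3833: 2470^1≡2470, 2470^2≡2597, 2470^4≡2162, 2470^8≡1817, 2470^16≡1276, 2470^32≡2984, 2470^64≡197, 2470^128≡479, 2470^256≡3294, 2470^512≡3046, 2470^1024≡2256, 2470^2048≡3145
2416 = 2048 + 256 + 64 + 32 + 16, so 2470^2416 ≡ 3145·3294·197·2984·1276 ≡ 1748 (mod 3833)
R · y^e mod p:
Squares mod 3833: 911^1≡911, 911^2≡1993, 911^4≡1061, 911^8≡2652, 911^16≡3382, 911^32≡252, 911^64≡2176, 911^128≡1221, 911^256≡3637, 911^512≡86, 911^1024≡3563, 911^2048≡73
2723 = 2048 + 512 + 128 + 32 + 2 + 1, so 911^2723 ≡ 73·86·1221·252·1993·911 ≡ 1336 (mod 3833)
3372·1336 = 4504992 ≡ 1217 (mod 3833)
1748 ≠ 1217; the check fails.

fails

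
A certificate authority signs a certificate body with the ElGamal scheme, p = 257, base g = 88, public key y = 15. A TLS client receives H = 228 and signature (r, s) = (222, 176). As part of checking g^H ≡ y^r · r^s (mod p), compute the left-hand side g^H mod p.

Squares mod 257: 88^1≡88, 88^2≡34, 88^4≡128, 88^8≡193, 88^16≡241, 88^32≡256, 88^64≡1, 88^128≡1
228 = 128 + 64 + 32 + 4, so 88^228 ≡ 1·1·256·128 ≡ 129 (mod 257)

129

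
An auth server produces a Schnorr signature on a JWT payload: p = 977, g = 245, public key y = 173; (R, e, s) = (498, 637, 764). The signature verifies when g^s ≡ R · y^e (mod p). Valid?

no

g^s mod p:
245^2 = 60025 ≡ 428
245^4 ≡ 428^2 = 183184 ≡ 485
245^8 ≡ 485^2 = 235225 ≡ 745
245^16 ≡ 745^2 = 555025 ≡ 89
245^32 ≡ 89^2 = 7921 ≡ 105
245^64 ≡ 105^2 = 11025 ≡ 278
245^128 ≡ 278^2 = 77284 ≡ 101
245^256 ≡ 101^2 = 10201 ≡ 431
245^512 ≡ 431^2 = 185761 ≡ 131
764 = 512 + 128 + 64 + 32 + 16 + 8 + 4, so 245^764 ≡ 131·101·278·105·89·745·485 ≡ 896 (mod 977)
R · y^e mod p:
173^2 = 29929 ≡ 619
173^4 ≡ 619^2 = 383161 ≡ 177
173^8 ≡ 177^2 = 31329 ≡ 65
173^16 ≡ 65^2 = 4225 ≡ 317
173^32 ≡ 317^2 = 100489 ≡ 835
173^64 ≡ 835^2 = 697225 ≡ 624
173^128 ≡ 624^2 = 389376 ≡ 530
173^256 ≡ 530^2 = 280900 ≡ 501
173^512 ≡ 501^2 = 251001 ≡ 889
637 = 512 + 64 + 32 + 16 + 8 + 4 + 1, so 173^637 ≡ 889·624·835·317·65·177·173 ≡ 609 (mod 977)
498·609 = 303282 ≡ 412 (mod 977)
896 ≠ 412; the check fails.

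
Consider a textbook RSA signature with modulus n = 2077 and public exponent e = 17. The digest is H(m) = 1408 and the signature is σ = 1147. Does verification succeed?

fails

Squares mod 2077: σ^1≡1147, σ^2≡868, σ^4≡1550, σ^8≡1488, σ^16≡62
17 = 16 + 1, so σ^17 ≡ 62·1147 ≡ 496 (mod 2077)
The recovered value 496 does not match the digest 1408.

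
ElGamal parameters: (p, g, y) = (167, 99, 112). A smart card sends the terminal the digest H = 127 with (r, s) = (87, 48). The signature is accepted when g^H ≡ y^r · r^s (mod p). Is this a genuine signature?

genuine

Left side g^H mod p:
99^2 = 9801 ≡ 115
99^4 ≡ 115^2 = 13225 ≡ 32
99^8 ≡ 32^2 = 1024 ≡ 22
99^16 ≡ 22^2 = 484 ≡ 150
99^32 ≡ 150^2 = 22500 ≡ 122
99^64 ≡ 122^2 = 14884 ≡ 21
127 = 64 + 32 + 16 + 8 + 4 + 2 + 1, so 99^127 ≡ 21·122·150·22·32·115·99 ≡ 50 (mod 167)
Right side y^r · r^s mod p:
112^2 = 12544 ≡ 19
112^4 ≡ 19^2 = 361 ≡ 27
112^8 ≡ 27^2 = 729 ≡ 61
112^16 ≡ 61^2 = 3721 ≡ 47
112^32 ≡ 47^2 = 2209 ≡ 38
112^64 ≡ 38^2 = 1444 ≡ 108
87 = 64 + 16 + 4 + 2 + 1, so 112^87 ≡ 108·47·27·19·112 ≡ 27 (mod 167)
87^2 = 7569 ≡ 54
87^4 ≡ 54^2 = 2916 ≡ 77
87^8 ≡ 77^2 = 5929 ≡ 84
87^16 ≡ 84^2 = 7056 ≡ 42
87^32 ≡ 42^2 = 1764 ≡ 94
48 = 32 + 16, so 87^48 ≡ 94·42 ≡ 107 (mod 167)
27·107 = 2889 ≡ 50 (mod 167)
50 ≡ 50 (mod 167), so the signature is genuine.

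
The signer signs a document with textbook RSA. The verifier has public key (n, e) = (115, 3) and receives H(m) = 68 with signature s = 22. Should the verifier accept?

accept

s^2 ≡ 22^2 = 484 ≡ 24
3 = 2 + 1, so s^3 ≡ 24·22 ≡ 68 (mod 115)
Since 68 equals the digest 68, verification succeeds.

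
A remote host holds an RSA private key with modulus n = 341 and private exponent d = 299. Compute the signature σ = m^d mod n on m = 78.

188

Squares mod 341: m^1≡78, m^2≡287, m^4≡188, m^8≡221, m^16≡78, m^32≡287, m^64≡188, m^128≡221, m^256≡78
299 = 256 + 32 + 8 + 2 + 1, so m^299 ≡ 78·287·221·287·78 ≡ 188 (mod 341)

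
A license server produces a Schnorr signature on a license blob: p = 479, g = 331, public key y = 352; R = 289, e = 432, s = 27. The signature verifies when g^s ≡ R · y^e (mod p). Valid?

g^s mod p:
Squares mod 479: 331^1≡331, 331^2≡349, 331^4≡135, 331^8≡23, 331^16≡50
27 = 16 + 8 + 2 + 1, so 331^27 ≡ 50·23·349·331 ≡ 32 (mod 479)
R · y^e mod p:
Squares mod 479: 352^1≡352, 352^2≡322, 352^4≡220, 352^8≡21, 352^16≡441, 352^32≡7, 352^64≡49, 352^128≡6, 352^256≡36
432 = 256 + 128 + 32 + 16, so 352^432 ≡ 36·6·7·441 ≡ 24 (mod 479)
289·24 = 6936 ≡ 230 (mod 479)
32 ≠ 230; the check fails.

no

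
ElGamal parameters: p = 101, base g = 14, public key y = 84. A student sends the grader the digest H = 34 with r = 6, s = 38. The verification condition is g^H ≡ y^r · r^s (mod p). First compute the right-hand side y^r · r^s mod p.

84^2 = 7056 ≡ 87
84^4 ≡ 87^2 = 7569 ≡ 95
6 = 4 + 2, so 84^6 ≡ 95·87 ≡ 84 (mod 101)
6^2 = 36
6^4 ≡ 36^2 = 1296 ≡ 84
6^8 ≡ 84^2 = 7056 ≡ 87
6^16 ≡ 87^2 = 7569 ≡ 95
6^32 ≡ 95^2 = 9025 ≡ 36
38 = 32 + 4 + 2, so 6^38 ≡ 36·84·36 ≡ 87 (mod 101)
y^r · r^s ≡ 84·87 = 7308 ≡ 36 (mod 101)

36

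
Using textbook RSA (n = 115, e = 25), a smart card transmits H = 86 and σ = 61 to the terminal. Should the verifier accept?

accept

Squares mod 115: σ^1≡61, σ^2≡41, σ^4≡71, σ^8≡96, σ^16≡16
25 = 16 + 8 + 1, so σ^25 ≡ 16·96·61 ≡ 86 (mod 115)
σ^25 mod 115 = 86 matches H.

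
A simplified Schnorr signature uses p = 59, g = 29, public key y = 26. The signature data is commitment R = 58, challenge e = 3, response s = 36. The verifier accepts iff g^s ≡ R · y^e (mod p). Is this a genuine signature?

forged

g^s mod p:
Squares mod 59: 29^1≡29, 29^2≡15, 29^4≡48, 29^8≡3, 29^16≡9, 29^32≡22
36 = 32 + 4, so 29^36 ≡ 22·48 ≡ 53 (mod 59)
R · y^e mod p:
Squares mod 59: 26^1≡26, 26^2≡27
3 = 2 + 1, so 26^3 ≡ 27·26 ≡ 53 (mod 59)
58·53 = 3074 ≡ 6 (mod 59)
53 ≠ 6; the check fails.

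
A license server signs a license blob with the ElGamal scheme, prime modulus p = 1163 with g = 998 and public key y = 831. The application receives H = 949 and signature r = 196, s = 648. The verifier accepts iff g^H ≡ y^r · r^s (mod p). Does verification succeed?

Left side g^H mod p:
998^2 = 996004 ≡ 476
998^4 ≡ 476^2 = 226576 ≡ 954
998^8 ≡ 954^2 = 910116 ≡ 650
998^16 ≡ 650^2 = 422500 ≡ 331
998^32 ≡ 331^2 = 109561 ≡ 239
998^64 ≡ 239^2 = 57121 ≡ 134
998^128 ≡ 134^2 = 17956 ≡ 511
998^256 ≡ 511^2 = 261121 ≡ 609
998^512 ≡ 609^2 = 370881 ≡ 1047
949 = 512 + 256 + 128 + 32 + 16 + 4 + 1, so 998^949 ≡ 1047·609·511·239·331·954·998 ≡ 248 (mod 1163)
Right side y^r · r^s mod p:
831^2 = 690561 ≡ 902
831^4 ≡ 902^2 = 813604 ≡ 667
831^8 ≡ 667^2 = 444889 ≡ 623
831^16 ≡ 623^2 = 388129 ≡ 850
831^32 ≡ 850^2 = 722500 ≡ 277
831^64 ≡ 277^2 = 76729 ≡ 1134
831^128 ≡ 1134^2 = 1285956 ≡ 841
196 = 128 + 64 + 4, so 831^196 ≡ 841·1134·667 ≡ 581 (mod 1163)
196^2 = 38416 ≡ 37
196^4 ≡ 37^2 = 1369 ≡ 206
196^8 ≡ 206^2 = 42436 ≡ 568
196^16 ≡ 568^2 = 322624 ≡ 473
196^32 ≡ 473^2 = 223729 ≡ 433
196^64 ≡ 433^2 = 187489 ≡ 246
196^128 ≡ 246^2 = 60516 ≡ 40
196^256 ≡ 40^2 = 1600 ≡ 437
196^512 ≡ 437^2 = 190969 ≡ 237
648 = 512 + 128 + 8, so 196^648 ≡ 237·40·568 ≡ 1113 (mod 1163)
581·1113 = 646653 ≡ 25 (mod 1163)
248 ≠ 25, so verification fails.

fails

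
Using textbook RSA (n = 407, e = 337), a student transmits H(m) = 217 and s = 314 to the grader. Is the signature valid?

valid

Squares mod 407: s^1≡314, s^2≡102, s^4≡229, s^8≡345, s^16≡181, s^32≡201, s^64≡108, s^128≡268, s^256≡192
337 = 256 + 64 + 16 + 1, so s^337 ≡ 192·108·181·314 ≡ 217 (mod 407)
s^337 mod 407 = 217 matches H(m).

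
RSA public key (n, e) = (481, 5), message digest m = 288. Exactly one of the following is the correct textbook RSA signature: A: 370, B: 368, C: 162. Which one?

Candidate A: 370^5 mod 481 = 444
Candidate B: 368^5 mod 481 = 153
Candidate C: 162^5 mod 481 = 288
  → matches m = 288

C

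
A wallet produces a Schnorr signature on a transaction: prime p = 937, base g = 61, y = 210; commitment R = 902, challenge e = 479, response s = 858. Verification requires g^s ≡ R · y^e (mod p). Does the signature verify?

verifies

g^s mod p:
61^2 = 3721 ≡ 910
61^4 ≡ 910^2 = 828100 ≡ 729
61^8 ≡ 729^2 = 531441 ≡ 162
61^16 ≡ 162^2 = 26244 ≡ 8
61^32 ≡ 8^2 = 64
61^64 ≡ 64^2 = 4096 ≡ 348
61^128 ≡ 348^2 = 121104 ≡ 231
61^256 ≡ 231^2 = 53361 ≡ 889
61^512 ≡ 889^2 = 790321 ≡ 430
858 = 512 + 256 + 64 + 16 + 8 + 2, so 61^858 ≡ 430·889·348·8·162·910 ≡ 1 (mod 937)
R · y^e mod p:
210^2 = 44100 ≡ 61
210^4 ≡ 61^2 = 3721 ≡ 910
210^8 ≡ 910^2 = 828100 ≡ 729
210^16 ≡ 729^2 = 531441 ≡ 162
210^32 ≡ 162^2 = 26244 ≡ 8
210^64 ≡ 8^2 = 64
210^128 ≡ 64^2 = 4096 ≡ 348
210^256 ≡ 348^2 = 121104 ≡ 231
479 = 256 + 128 + 64 + 16 + 8 + 4 + 2 + 1, so 210^479 ≡ 231·348·64·162·729·910·61·210 ≡ 348 (mod 937)
902·348 = 313896 ≡ 1 (mod 937)
1 ≡ 1 (mod 937); signature holds.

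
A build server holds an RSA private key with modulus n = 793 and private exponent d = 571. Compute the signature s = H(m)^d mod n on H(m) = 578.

(H(m))^2 ≡ 578^2 = 334084 ≡ 231
(H(m))^4 ≡ 231^2 = 53361 ≡ 230
(H(m))^8 ≡ 230^2 = 52900 ≡ 562
(H(m))^16 ≡ 562^2 = 315844 ≡ 230
(H(m))^32 ≡ 230^2 = 52900 ≡ 562
(H(m))^64 ≡ 562^2 = 315844 ≡ 230
(H(m))^128 ≡ 230^2 = 52900 ≡ 562
(H(m))^256 ≡ 562^2 = 315844 ≡ 230
(H(m))^512 ≡ 230^2 = 52900 ≡ 562
571 = 512 + 32 + 16 + 8 + 2 + 1, so (H(m))^571 ≡ 562·562·230·562·231·578 ≡ 215 (mod 793)

215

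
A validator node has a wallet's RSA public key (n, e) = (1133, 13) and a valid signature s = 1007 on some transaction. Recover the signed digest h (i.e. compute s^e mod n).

s^2 ≡ 1007^2 = 1014049 ≡ 14
s^4 ≡ 14^2 = 196
s^8 ≡ 196^2 = 38416 ≡ 1027
13 = 8 + 4 + 1, so s^13 ≡ 1027·196·1007 ≡ 546 (mod 1133)

546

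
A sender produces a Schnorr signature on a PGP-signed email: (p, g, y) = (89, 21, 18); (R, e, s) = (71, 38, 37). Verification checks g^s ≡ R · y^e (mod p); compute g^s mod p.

21^2 = 441 ≡ 85
21^4 ≡ 85^2 = 7225 ≡ 16
21^8 ≡ 16^2 = 256 ≡ 78
21^16 ≡ 78^2 = 6084 ≡ 32
21^32 ≡ 32^2 = 1024 ≡ 45
37 = 32 + 4 + 1, so 21^37 ≡ 45·16·21 ≡ 79 (mod 89)

79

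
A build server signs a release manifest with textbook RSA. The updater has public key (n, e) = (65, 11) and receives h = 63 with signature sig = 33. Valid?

no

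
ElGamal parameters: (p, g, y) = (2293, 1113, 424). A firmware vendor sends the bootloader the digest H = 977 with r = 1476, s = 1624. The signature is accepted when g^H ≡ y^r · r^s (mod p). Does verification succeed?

Left side g^H mod p:
Squares mod 2293: 1113^1≡1113, 1113^2≡549, 1113^4≡1018, 1113^8≡2181, 1113^16≡1079, 1113^32≡1690, 1113^64≡1315, 1113^128≡303, 1113^256≡89, 1113^512≡1042
977 = 512 + 256 + 128 + 64 + 16 + 1, so 1113^977 ≡ 1042·89·303·1315·1079·1113 ≡ 2075 (mod 2293)
Right side y^r · r^s mod p:
Squares mod 2293: 424^1≡424, 424^2≡922, 424^4≡1674, 424^8≡230, 424^16≡161, 424^32≡698, 424^64≡1088, 424^128≡556, 424^256≡1874, 424^512≡1293, 424^1024≡252
1476 = 1024 + 256 + 128 + 64 + 4, so 424^1476 ≡ 252·1874·556·1088·1674 ≡ 1003 (mod 2293)
Squares mod 2293: 1476^1≡1476, 1476^2≡226, 1476^4≡630, 1476^8≡211, 1476^16≡954, 1476^32≡2088, 1476^64≡751, 1476^128≡2216, 1476^256≡1343, 1476^512≡1351, 1476^1024≡2266
1624 = 1024 + 512 + 64 + 16 + 8, so 1476^1624 ≡ 2266·1351·751·954·211 ≡ 1969 (mod 2293)
1003·1969 = 1974907 ≡ 634 (mod 2293)
2075 ≠ 634, so verification fails.

fails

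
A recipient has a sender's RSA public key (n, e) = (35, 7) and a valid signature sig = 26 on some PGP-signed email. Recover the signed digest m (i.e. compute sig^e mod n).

26

sig^2 ≡ 26^2 = 676 ≡ 11
sig^4 ≡ 11^2 = 121 ≡ 16
7 = 4 + 2 + 1, so sig^7 ≡ 16·11·26 ≡ 26 (mod 35)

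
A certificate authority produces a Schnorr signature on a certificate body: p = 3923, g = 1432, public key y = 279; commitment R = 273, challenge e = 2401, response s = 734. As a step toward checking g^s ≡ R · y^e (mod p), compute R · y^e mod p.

2304

279^2 = 77841 ≡ 3304
279^4 ≡ 3304^2 = 10916416 ≡ 2630
279^8 ≡ 2630^2 = 6916900 ≡ 651
279^16 ≡ 651^2 = 423801 ≡ 117
279^32 ≡ 117^2 = 13689 ≡ 1920
279^64 ≡ 1920^2 = 3686400 ≡ 2703
279^128 ≡ 2703^2 = 7306209 ≡ 1583
279^256 ≡ 1583^2 = 2505889 ≡ 3015
279^512 ≡ 3015^2 = 9090225 ≡ 634
279^1024 ≡ 634^2 = 401956 ≡ 1810
279^2048 ≡ 1810^2 = 3276100 ≡ 395
2401 = 2048 + 256 + 64 + 32 + 1, so 279^2401 ≡ 395·3015·2703·1920·279 ≡ 3759 (mod 3923)
R · y^e ≡ 273·3759 = 1026207 ≡ 2304 (mod 3923)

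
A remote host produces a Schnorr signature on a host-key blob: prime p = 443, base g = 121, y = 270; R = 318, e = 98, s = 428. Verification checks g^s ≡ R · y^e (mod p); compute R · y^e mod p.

293

Squares mod 443: 270^1≡270, 270^2≡248, 270^4≡370, 270^8≡13, 270^16≡169, 270^32≡209, 270^64≡267
98 = 64 + 32 + 2, so 270^98 ≡ 267·209·248 ≡ 267 (mod 443)
R · y^e ≡ 318·267 = 84906 ≡ 293 (mod 443)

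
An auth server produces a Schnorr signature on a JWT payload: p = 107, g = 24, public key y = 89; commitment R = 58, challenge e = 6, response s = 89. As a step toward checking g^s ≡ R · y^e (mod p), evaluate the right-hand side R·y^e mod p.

68

89^2 = 7921 ≡ 3
89^4 ≡ 3^2 = 9
6 = 4 + 2, so 89^6 ≡ 9·3 ≡ 27 (mod 107)
R · y^e ≡ 58·27 = 1566 ≡ 68 (mod 107)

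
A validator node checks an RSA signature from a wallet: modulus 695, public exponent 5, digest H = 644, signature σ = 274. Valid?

yes

σ^2 ≡ 274^2 = 75076 ≡ 16
σ^4 ≡ 16^2 = 256
5 = 4 + 1, so σ^5 ≡ 256·274 ≡ 644 (mod 695)
Since 644 equals the digest 644, verification succeeds.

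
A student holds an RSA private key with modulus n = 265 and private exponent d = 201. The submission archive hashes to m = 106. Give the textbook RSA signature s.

106

Squares mod 265: m^1≡106, m^2≡106, m^4≡106, m^8≡106, m^16≡106, m^32≡106, m^64≡106, m^128≡106
201 = 128 + 64 + 8 + 1, so m^201 ≡ 106·106·106·106 ≡ 106 (mod 265)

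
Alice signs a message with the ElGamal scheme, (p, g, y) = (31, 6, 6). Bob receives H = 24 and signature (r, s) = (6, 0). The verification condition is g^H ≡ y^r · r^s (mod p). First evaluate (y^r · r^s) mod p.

1

6^2 = 36 ≡ 5
6^4 ≡ 5^2 = 25
6 = 4 + 2, so 6^6 ≡ 25·5 ≡ 1 (mod 31)
6^0 mod 31 = 1
y^r · r^s ≡ 1·1 = 1 ≡ 1 (mod 31)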